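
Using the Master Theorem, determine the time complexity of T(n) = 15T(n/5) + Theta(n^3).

Master Theorem for T(n) = 15T(n/5) + O(n^3):

a = 15, b = 5, c = 3
log_b(a) = log_5(15) = 1.6826

Case 3: c = 3 > log_5(15) = 1.6826
T(n) = O(n^3) = O(n^3)

For T(n) = 15T(n/5) + O(n^3): log_5(15) = 1.6826. This is Case 3 of the Master Theorem (c > log_b(a), work dominated by root), giving O(n^3).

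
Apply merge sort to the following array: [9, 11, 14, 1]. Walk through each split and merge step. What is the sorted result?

Merge sort trace:

Split: [9, 11, 14, 1] -> [9, 11] and [14, 1]
  Split: [9, 11] -> [9] and [11]
  Merge: [9] + [11] -> [9, 11]
  Split: [14, 1] -> [14] and [1]
  Merge: [14] + [1] -> [1, 14]
Merge: [9, 11] + [1, 14] -> [1, 9, 11, 14]

Final sorted array: [1, 9, 11, 14]

The merge sort proceeds by recursively splitting the array and merging sorted halves.
After all merges, the sorted array is [1, 9, 11, 14].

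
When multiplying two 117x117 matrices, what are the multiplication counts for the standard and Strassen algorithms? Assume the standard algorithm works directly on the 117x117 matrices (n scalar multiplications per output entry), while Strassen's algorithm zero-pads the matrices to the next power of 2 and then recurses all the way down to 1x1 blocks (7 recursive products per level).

Matrix multiplication for 117x117 matrices:

Strassen's algorithm requires power-of-2 dimensions. Pad 117x117 to 128x128 (next power of 2).

Standard algorithm: 117^3 = 1601613 multiplications
Strassen's algorithm: 7^(log2(128)) = 7^7 = 823543 multiplications
Savings: 1601613 - 823543 = 778070 multiplications

Standard: 1601613 multiplications (117^3). Strassen: 823543 multiplications (7^7, after padding to 128x128). Strassen reduces 8 recursive multiplications to 7 at each level.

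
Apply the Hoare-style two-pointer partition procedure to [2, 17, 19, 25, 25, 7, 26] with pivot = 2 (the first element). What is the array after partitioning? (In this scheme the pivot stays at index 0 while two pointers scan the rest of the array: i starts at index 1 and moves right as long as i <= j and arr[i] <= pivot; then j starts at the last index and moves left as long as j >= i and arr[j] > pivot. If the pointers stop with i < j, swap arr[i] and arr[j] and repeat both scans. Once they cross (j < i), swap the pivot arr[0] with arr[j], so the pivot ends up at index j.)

Hoare-style two-pointer partition with pivot = 2:

Initial array: [2, 17, 19, 25, 25, 7, 26]

Pointers start at i = 1, j = 6.
i ends at 1, j ends at 0: the pointers have crossed (j < i), so scanning stops.

j = 0, so swapping arr[0] with arr[j] leaves the pivot at position 0: [2, 17, 19, 25, 25, 7, 26]
Pivot position: 0

After partitioning with pivot 2, the array becomes [2, 17, 19, 25, 25, 7, 26]. The pivot is placed at index 0. All elements to the left of the pivot are <= 2, and all elements to the right are > 2.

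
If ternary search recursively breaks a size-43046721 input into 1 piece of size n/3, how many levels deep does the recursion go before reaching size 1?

For divide and conquer with division factor 3:

Problem sizes at each level:
Level 0: 43046721
Level 1: 14348907
Level 2: 4782969
Level 3: 1594323
Level 4: 531441
Level 5: 177147
Level 6: 59049
Level 7: 19683
Level 8: 6561
Level 9: 2187
Level 10: 729
Level 11: 243
Level 12: 81
Level 13: 27
Level 14: 9
Level 15: 3
Level 16: 1

The root is level 0 and the size-1 base case is level 16 (the tree spans levels 0 through 16, i.e. 17 levels counting the root), so the depth is the number of divisions: log_3(43046721) = 16

The recursion tree depth is log_3(43046721) = 16. At each level, the problem size is divided by 3, so it takes 16 divisions to reduce to a base case of size 1. The algorithm makes 1 recursive call at each level.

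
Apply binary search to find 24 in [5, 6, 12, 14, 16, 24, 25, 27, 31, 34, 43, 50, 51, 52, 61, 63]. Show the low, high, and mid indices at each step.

Binary search for 24 in [5, 6, 12, 14, 16, 24, 25, 27, 31, 34, 43, 50, 51, 52, 61, 63]:

lo=0, hi=15, mid=7, arr[mid]=27 -> 27 > 24, search left half
lo=0, hi=6, mid=3, arr[mid]=14 -> 14 < 24, search right half
lo=4, hi=6, mid=5, arr[mid]=24 -> Found target at index 5!

Binary search finds 24 at index 5 after 3 comparisons. The search repeatedly halves the search space by comparing with the middle element.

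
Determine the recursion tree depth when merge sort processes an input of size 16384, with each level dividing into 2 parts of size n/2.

For divide and conquer with division factor 2:

Problem sizes at each level:
Level 0: 16384
Level 1: 8192
Level 2: 4096
Level 3: 2048
Level 4: 1024
Level 5: 512
Level 6: 256
Level 7: 128
Level 8: 64
Level 9: 32
Level 10: 16
Level 11: 8
Level 12: 4
Level 13: 2
Level 14: 1

The root is level 0 and the size-1 base case is level 14 (the tree spans levels 0 through 14, i.e. 15 levels counting the root), so the depth is the number of divisions: log_2(16384) = 14

The recursion tree depth is log_2(16384) = 14. At each level, the problem size is divided by 2, so it takes 14 divisions to reduce to a base case of size 1. The algorithm makes 2 recursive calls at each level.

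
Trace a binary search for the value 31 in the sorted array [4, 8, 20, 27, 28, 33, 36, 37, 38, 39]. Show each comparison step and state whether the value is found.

Binary search for 31 in [4, 8, 20, 27, 28, 33, 36, 37, 38, 39]:

lo=0, hi=9, mid=4, arr[mid]=28 -> 28 < 31, search right half
lo=5, hi=9, mid=7, arr[mid]=37 -> 37 > 31, search left half
lo=5, hi=6, mid=5, arr[mid]=33 -> 33 > 31, search left half
lo=5 > hi=4, target 31 not found

Binary search determines that 31 is not in the array after 3 comparisons. The search space was exhausted without finding the target.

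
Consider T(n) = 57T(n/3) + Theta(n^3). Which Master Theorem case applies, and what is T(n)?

Master Theorem for T(n) = 57T(n/3) + O(n^3):

a = 57, b = 3, c = 3
log_b(a) = log_3(57) = 3.6801

Case 1: c = 3 < log_3(57) = 3.6801
T(n) = O(n^(log_3 57))

For T(n) = 57T(n/3) + O(n^3): log_3(57) = 3.6801. This is Case 1 of the Master Theorem (c < log_b(a), work dominated by leaves), giving O(n^(log_3 57)).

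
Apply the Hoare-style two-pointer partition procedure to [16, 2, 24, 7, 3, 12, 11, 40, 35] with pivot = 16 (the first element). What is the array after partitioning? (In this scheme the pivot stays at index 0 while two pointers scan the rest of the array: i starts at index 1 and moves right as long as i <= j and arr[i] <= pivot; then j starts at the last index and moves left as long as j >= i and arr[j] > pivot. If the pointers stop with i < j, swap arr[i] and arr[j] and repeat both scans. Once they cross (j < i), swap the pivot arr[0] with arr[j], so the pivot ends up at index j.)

Hoare-style two-pointer partition with pivot = 16:

Initial array: [16, 2, 24, 7, 3, 12, 11, 40, 35]

Pointers start at i = 1, j = 8.
i stops at index 2 (arr[2]=24 > 16), j stops at index 6 (arr[6]=11 <= 16): swap arr[2] and arr[6], array becomes [16, 2, 11, 7, 3, 12, 24, 40, 35]
i ends at 6, j ends at 5: the pointers have crossed (j < i), so scanning stops.

Swap pivot arr[0] with arr[5] to place pivot at position 5: [12, 2, 11, 7, 3, 16, 24, 40, 35]
Pivot position: 5

After partitioning with pivot 16, the array becomes [12, 2, 11, 7, 3, 16, 24, 40, 35]. The pivot is placed at index 5. All elements to the left of the pivot are <= 16, and all elements to the right are > 16.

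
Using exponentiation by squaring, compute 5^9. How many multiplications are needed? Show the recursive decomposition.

Computing 5^9 by squaring (build up from 5^1; each line after the first costs one multiplication):

5^1 = 5
5^2 = (5^1)^2 = 5^2 = 25
5^4 = (5^2)^2 = 25^2 = 625
5^8 = (5^4)^2 = 625^2 = 390625
5^9 = 5 * 5^8 = 5 * 390625 = 1953125

Result: 1953125
Multiplications needed: 4 (4 lines after 5^1)

5^9 = 1953125. Using exponentiation by squaring, this requires 4 multiplications. The key idea: if the exponent is even, square the half-power; if odd, multiply by the base once.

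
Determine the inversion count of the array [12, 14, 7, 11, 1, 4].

Finding inversions in [12, 14, 7, 11, 1, 4]:

(0, 2): arr[0]=12 > arr[2]=7
(0, 3): arr[0]=12 > arr[3]=11
(0, 4): arr[0]=12 > arr[4]=1
(0, 5): arr[0]=12 > arr[5]=4
(1, 2): arr[1]=14 > arr[2]=7
(1, 3): arr[1]=14 > arr[3]=11
(1, 4): arr[1]=14 > arr[4]=1
(1, 5): arr[1]=14 > arr[5]=4
(2, 4): arr[2]=7 > arr[4]=1
(2, 5): arr[2]=7 > arr[5]=4
(3, 4): arr[3]=11 > arr[4]=1
(3, 5): arr[3]=11 > arr[5]=4

Total inversions: 12

The array has 12 inversion(s): (0,2), (0,3), (0,4), (0,5), (1,2), (1,3), (1,4), (1,5), (2,4), (2,5), (3,4), (3,5). Each pair (i,j) satisfies i < j and arr[i] > arr[j].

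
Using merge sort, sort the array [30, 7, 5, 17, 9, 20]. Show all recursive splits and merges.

Merge sort trace:

Split: [30, 7, 5, 17, 9, 20] -> [30, 7, 5] and [17, 9, 20]
  Split: [30, 7, 5] -> [30] and [7, 5]
    Split: [7, 5] -> [7] and [5]
    Merge: [7] + [5] -> [5, 7]
  Merge: [30] + [5, 7] -> [5, 7, 30]
  Split: [17, 9, 20] -> [17] and [9, 20]
    Split: [9, 20] -> [9] and [20]
    Merge: [9] + [20] -> [9, 20]
  Merge: [17] + [9, 20] -> [9, 17, 20]
Merge: [5, 7, 30] + [9, 17, 20] -> [5, 7, 9, 17, 20, 30]

Final sorted array: [5, 7, 9, 17, 20, 30]

The merge sort proceeds by recursively splitting the array and merging sorted halves.
After all merges, the sorted array is [5, 7, 9, 17, 20, 30].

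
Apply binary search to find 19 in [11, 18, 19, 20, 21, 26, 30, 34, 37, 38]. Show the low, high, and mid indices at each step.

Binary search for 19 in [11, 18, 19, 20, 21, 26, 30, 34, 37, 38]:

lo=0, hi=9, mid=4, arr[mid]=21 -> 21 > 19, search left half
lo=0, hi=3, mid=1, arr[mid]=18 -> 18 < 19, search right half
lo=2, hi=3, mid=2, arr[mid]=19 -> Found target at index 2!

Binary search finds 19 at index 2 after 3 comparisons. The search repeatedly halves the search space by comparing with the middle element.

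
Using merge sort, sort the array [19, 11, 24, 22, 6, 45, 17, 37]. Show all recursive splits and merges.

Merge sort trace:

Split: [19, 11, 24, 22, 6, 45, 17, 37] -> [19, 11, 24, 22] and [6, 45, 17, 37]
  Split: [19, 11, 24, 22] -> [19, 11] and [24, 22]
    Split: [19, 11] -> [19] and [11]
    Merge: [19] + [11] -> [11, 19]
    Split: [24, 22] -> [24] and [22]
    Merge: [24] + [22] -> [22, 24]
  Merge: [11, 19] + [22, 24] -> [11, 19, 22, 24]
  Split: [6, 45, 17, 37] -> [6, 45] and [17, 37]
    Split: [6, 45] -> [6] and [45]
    Merge: [6] + [45] -> [6, 45]
    Split: [17, 37] -> [17] and [37]
    Merge: [17] + [37] -> [17, 37]
  Merge: [6, 45] + [17, 37] -> [6, 17, 37, 45]
Merge: [11, 19, 22, 24] + [6, 17, 37, 45] -> [6, 11, 17, 19, 22, 24, 37, 45]

Final sorted array: [6, 11, 17, 19, 22, 24, 37, 45]

The merge sort proceeds by recursively splitting the array and merging sorted halves.
After all merges, the sorted array is [6, 11, 17, 19, 22, 24, 37, 45].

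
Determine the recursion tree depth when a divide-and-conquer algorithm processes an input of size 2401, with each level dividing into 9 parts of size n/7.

For divide and conquer with division factor 7:

Problem sizes at each level:
Level 0: 2401
Level 1: 343
Level 2: 49
Level 3: 7
Level 4: 1

The root is level 0 and the size-1 base case is level 4 (the tree spans levels 0 through 4, i.e. 5 levels counting the root), so the depth is the number of divisions: log_7(2401) = 4

The recursion tree depth is log_7(2401) = 4. At each level, the problem size is divided by 7, so it takes 4 divisions to reduce to a base case of size 1. The algorithm makes 9 recursive calls at each level.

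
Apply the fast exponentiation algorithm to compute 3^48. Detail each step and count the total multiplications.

Computing 3^48 by squaring (build up from 3^1; each line after the first costs one multiplication):

3^1 = 3
3^2 = (3^1)^2 = 3^2 = 9
3^3 = 3 * 3^2 = 3 * 9 = 27
3^6 = (3^3)^2 = 27^2 = 729
3^12 = (3^6)^2 = 729^2 = 531441
3^24 = (3^12)^2 = 531441^2 = 282429536481
3^48 = (3^24)^2 = 282429536481^2 = 79766443076872509863361

Result: 79766443076872509863361
Multiplications needed: 6 (6 lines after 3^1)

3^48 = 79766443076872509863361. Using exponentiation by squaring, this requires 6 multiplications. The key idea: if the exponent is even, square the half-power; if odd, multiply by the base once.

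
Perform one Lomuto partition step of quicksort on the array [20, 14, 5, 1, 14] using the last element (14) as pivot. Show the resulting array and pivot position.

Lomuto partition with pivot = 14:

Initial array: [20, 14, 5, 1, 14]

arr[0]=20 > 14: no swap
arr[1]=14 <= 14: swap with position 0, array becomes [14, 20, 5, 1, 14]
arr[2]=5 <= 14: swap with position 1, array becomes [14, 5, 20, 1, 14]
arr[3]=1 <= 14: swap with position 2, array becomes [14, 5, 1, 20, 14]

Place pivot at position 3: [14, 5, 1, 14, 20]
Pivot position: 3

After partitioning with pivot 14, the array becomes [14, 5, 1, 14, 20]. The pivot is placed at index 3. All elements to the left of the pivot are <= 14, and all elements to the right are > 14.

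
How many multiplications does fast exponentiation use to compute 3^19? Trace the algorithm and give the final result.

Computing 3^19 by squaring (build up from 3^1; each line after the first costs one multiplication):

3^1 = 3
3^2 = (3^1)^2 = 3^2 = 9
3^4 = (3^2)^2 = 9^2 = 81
3^8 = (3^4)^2 = 81^2 = 6561
3^9 = 3 * 3^8 = 3 * 6561 = 19683
3^18 = (3^9)^2 = 19683^2 = 387420489
3^19 = 3 * 3^18 = 3 * 387420489 = 1162261467

Result: 1162261467
Multiplications needed: 6 (6 lines after 3^1)

3^19 = 1162261467. Using exponentiation by squaring, this requires 6 multiplications. The key idea: if the exponent is even, square the half-power; if odd, multiply by the base once.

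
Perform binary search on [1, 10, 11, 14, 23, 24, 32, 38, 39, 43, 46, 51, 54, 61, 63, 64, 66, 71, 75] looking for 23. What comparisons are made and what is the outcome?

Binary search for 23 in [1, 10, 11, 14, 23, 24, 32, 38, 39, 43, 46, 51, 54, 61, 63, 64, 66, 71, 75]:

lo=0, hi=18, mid=9, arr[mid]=43 -> 43 > 23, search left half
lo=0, hi=8, mid=4, arr[mid]=23 -> Found target at index 4!

Binary search finds 23 at index 4 after 2 comparisons. The search repeatedly halves the search space by comparing with the middle element.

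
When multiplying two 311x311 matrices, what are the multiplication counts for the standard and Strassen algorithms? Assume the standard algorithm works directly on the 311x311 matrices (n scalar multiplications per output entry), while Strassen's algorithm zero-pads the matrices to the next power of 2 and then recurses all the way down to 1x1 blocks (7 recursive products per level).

Matrix multiplication for 311x311 matrices:

Strassen's algorithm requires power-of-2 dimensions. Pad 311x311 to 512x512 (next power of 2).

Standard algorithm: 311^3 = 30080231 multiplications
Strassen's algorithm: 7^(log2(512)) = 7^9 = 40353607 multiplications
Difference: 30080231 - 40353607 = -10273376 (Strassen uses MORE here due to padding overhead — for small or just-over-power-of-2 n, padding can outweigh the per-level savings)

Standard: 30080231 multiplications (311^3). Strassen: 40353607 multiplications (7^9, after padding to 512x512). Strassen reduces 8 recursive multiplications to 7 at each level.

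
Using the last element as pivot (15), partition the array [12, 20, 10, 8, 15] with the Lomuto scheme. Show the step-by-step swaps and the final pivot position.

Lomuto partition with pivot = 15:

Initial array: [12, 20, 10, 8, 15]

arr[0]=12 <= 15: swap with position 0, array becomes [12, 20, 10, 8, 15]
arr[1]=20 > 15: no swap
arr[2]=10 <= 15: swap with position 1, array becomes [12, 10, 20, 8, 15]
arr[3]=8 <= 15: swap with position 2, array becomes [12, 10, 8, 20, 15]

Place pivot at position 3: [12, 10, 8, 15, 20]
Pivot position: 3

After partitioning with pivot 15, the array becomes [12, 10, 8, 15, 20]. The pivot is placed at index 3. All elements to the left of the pivot are <= 15, and all elements to the right are > 15.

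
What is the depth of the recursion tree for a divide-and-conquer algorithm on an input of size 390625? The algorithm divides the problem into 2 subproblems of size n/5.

For divide and conquer with division factor 5:

Problem sizes at each level:
Level 0: 390625
Level 1: 78125
Level 2: 15625
Level 3: 3125
Level 4: 625
Level 5: 125
Level 6: 25
Level 7: 5
Level 8: 1

The root is level 0 and the size-1 base case is level 8 (the tree spans levels 0 through 8, i.e. 9 levels counting the root), so the depth is the number of divisions: log_5(390625) = 8

The recursion tree depth is log_5(390625) = 8. At each level, the problem size is divided by 5, so it takes 8 divisions to reduce to a base case of size 1. The algorithm makes 2 recursive calls at each level.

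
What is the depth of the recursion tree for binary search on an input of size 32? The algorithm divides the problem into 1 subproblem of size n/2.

For divide and conquer with division factor 2:

Problem sizes at each level:
Level 0: 32
Level 1: 16
Level 2: 8
Level 3: 4
Level 4: 2
Level 5: 1

The root is level 0 and the size-1 base case is level 5 (the tree spans levels 0 through 5, i.e. 6 levels counting the root), so the depth is the number of divisions: log_2(32) = 5

The recursion tree depth is log_2(32) = 5. At each level, the problem size is divided by 2, so it takes 5 divisions to reduce to a base case of size 1. The algorithm makes 1 recursive call at each level.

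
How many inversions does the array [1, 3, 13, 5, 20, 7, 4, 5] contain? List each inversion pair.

Finding inversions in [1, 3, 13, 5, 20, 7, 4, 5]:

(2, 3): arr[2]=13 > arr[3]=5
(2, 5): arr[2]=13 > arr[5]=7
(2, 6): arr[2]=13 > arr[6]=4
(2, 7): arr[2]=13 > arr[7]=5
(3, 6): arr[3]=5 > arr[6]=4
(4, 5): arr[4]=20 > arr[5]=7
(4, 6): arr[4]=20 > arr[6]=4
(4, 7): arr[4]=20 > arr[7]=5
(5, 6): arr[5]=7 > arr[6]=4
(5, 7): arr[5]=7 > arr[7]=5

Total inversions: 10

The array has 10 inversion(s): (2,3), (2,5), (2,6), (2,7), (3,6), (4,5), (4,6), (4,7), (5,6), (5,7). Each pair (i,j) satisfies i < j and arr[i] > arr[j].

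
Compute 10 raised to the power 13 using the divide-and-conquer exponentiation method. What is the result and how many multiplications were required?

Computing 10^13 by squaring (build up from 10^1; each line after the first costs one multiplication):

10^1 = 10
10^2 = (10^1)^2 = 10^2 = 100
10^3 = 10 * 10^2 = 10 * 100 = 1000
10^6 = (10^3)^2 = 1000^2 = 1000000
10^12 = (10^6)^2 = 1000000^2 = 1000000000000
10^13 = 10 * 10^12 = 10 * 1000000000000 = 10000000000000

Result: 10000000000000
Multiplications needed: 5 (5 lines after 10^1)

10^13 = 10000000000000. Using exponentiation by squaring, this requires 5 multiplications. The key idea: if the exponent is even, square the half-power; if odd, multiply by the base once.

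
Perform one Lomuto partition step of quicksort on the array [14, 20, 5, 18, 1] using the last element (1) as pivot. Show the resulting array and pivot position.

Lomuto partition with pivot = 1:

Initial array: [14, 20, 5, 18, 1]

arr[0]=14 > 1: no swap
arr[1]=20 > 1: no swap
arr[2]=5 > 1: no swap
arr[3]=18 > 1: no swap

Place pivot at position 0: [1, 20, 5, 18, 14]
Pivot position: 0

After partitioning with pivot 1, the array becomes [1, 20, 5, 18, 14]. The pivot is placed at index 0. All elements to the left of the pivot are <= 1, and all elements to the right are > 1.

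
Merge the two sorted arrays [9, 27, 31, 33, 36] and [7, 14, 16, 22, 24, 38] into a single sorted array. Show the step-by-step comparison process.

Merging process:

Compare 9 vs 7: take 7 from right. Merged: [7]
Compare 9 vs 14: take 9 from left. Merged: [7, 9]
Compare 27 vs 14: take 14 from right. Merged: [7, 9, 14]
Compare 27 vs 16: take 16 from right. Merged: [7, 9, 14, 16]
Compare 27 vs 22: take 22 from right. Merged: [7, 9, 14, 16, 22]
Compare 27 vs 24: take 24 from right. Merged: [7, 9, 14, 16, 22, 24]
Compare 27 vs 38: take 27 from left. Merged: [7, 9, 14, 16, 22, 24, 27]
Compare 31 vs 38: take 31 from left. Merged: [7, 9, 14, 16, 22, 24, 27, 31]
Compare 33 vs 38: take 33 from left. Merged: [7, 9, 14, 16, 22, 24, 27, 31, 33]
Compare 36 vs 38: take 36 from left. Merged: [7, 9, 14, 16, 22, 24, 27, 31, 33, 36]
Append remaining from right: [38]. Merged: [7, 9, 14, 16, 22, 24, 27, 31, 33, 36, 38]

Final merged array: [7, 9, 14, 16, 22, 24, 27, 31, 33, 36, 38]
Total comparisons: 10

The merged array is [7, 9, 14, 16, 22, 24, 27, 31, 33, 36, 38], requiring 10 comparisons. The merge step runs in O(n) time where n is the total number of elements.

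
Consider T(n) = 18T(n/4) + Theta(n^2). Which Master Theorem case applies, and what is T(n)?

Master Theorem for T(n) = 18T(n/4) + O(n^2):

a = 18, b = 4, c = 2
log_b(a) = log_4(18) = 2.0850

Case 1: c = 2 < log_4(18) = 2.0850
T(n) = O(n^(log_4 18))

For T(n) = 18T(n/4) + O(n^2): log_4(18) = 2.0850. This is Case 1 of the Master Theorem (c < log_b(a), work dominated by leaves), giving O(n^(log_4 18)).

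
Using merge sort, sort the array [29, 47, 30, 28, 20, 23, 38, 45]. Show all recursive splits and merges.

Merge sort trace:

Split: [29, 47, 30, 28, 20, 23, 38, 45] -> [29, 47, 30, 28] and [20, 23, 38, 45]
  Split: [29, 47, 30, 28] -> [29, 47] and [30, 28]
    Split: [29, 47] -> [29] and [47]
    Merge: [29] + [47] -> [29, 47]
    Split: [30, 28] -> [30] and [28]
    Merge: [30] + [28] -> [28, 30]
  Merge: [29, 47] + [28, 30] -> [28, 29, 30, 47]
  Split: [20, 23, 38, 45] -> [20, 23] and [38, 45]
    Split: [20, 23] -> [20] and [23]
    Merge: [20] + [23] -> [20, 23]
    Split: [38, 45] -> [38] and [45]
    Merge: [38] + [45] -> [38, 45]
  Merge: [20, 23] + [38, 45] -> [20, 23, 38, 45]
Merge: [28, 29, 30, 47] + [20, 23, 38, 45] -> [20, 23, 28, 29, 30, 38, 45, 47]

Final sorted array: [20, 23, 28, 29, 30, 38, 45, 47]

The merge sort proceeds by recursively splitting the array and merging sorted halves.
After all merges, the sorted array is [20, 23, 28, 29, 30, 38, 45, 47].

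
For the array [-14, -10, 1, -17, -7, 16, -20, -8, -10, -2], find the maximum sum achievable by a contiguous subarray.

Using Kadane's algorithm on [-14, -10, 1, -17, -7, 16, -20, -8, -10, -2]:

Scanning through the array:
Position 1 (value -10): max_ending_here = -10, max_so_far = -10
Position 2 (value 1): max_ending_here = 1, max_so_far = 1
Position 3 (value -17): max_ending_here = -16, max_so_far = 1
Position 4 (value -7): max_ending_here = -7, max_so_far = 1
Position 5 (value 16): max_ending_here = 16, max_so_far = 16
Position 6 (value -20): max_ending_here = -4, max_so_far = 16
Position 7 (value -8): max_ending_here = -8, max_so_far = 16
Position 8 (value -10): max_ending_here = -10, max_so_far = 16
Position 9 (value -2): max_ending_here = -2, max_so_far = 16

Maximum subarray: [16]
Maximum sum: 16

The maximum subarray is [16] with sum 16. This subarray runs from index 5 to index 5.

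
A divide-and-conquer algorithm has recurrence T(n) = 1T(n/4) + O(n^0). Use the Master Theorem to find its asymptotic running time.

Master Theorem for T(n) = 1T(n/4) + O(n^0):

a = 1, b = 4, c = 0
log_b(a) = log_4(1) = 0.0000

Case 2: c = 0 = log_4(1) = 0.0000
T(n) = O(n^0 log n) = O(log n)

For T(n) = 1T(n/4) + O(n^0): log_4(1) = 0.0000. This is Case 2 of the Master Theorem (c = log_b(a), equal work at all levels), giving O(log n).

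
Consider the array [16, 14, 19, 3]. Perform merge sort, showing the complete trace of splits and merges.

Merge sort trace:

Split: [16, 14, 19, 3] -> [16, 14] and [19, 3]
  Split: [16, 14] -> [16] and [14]
  Merge: [16] + [14] -> [14, 16]
  Split: [19, 3] -> [19] and [3]
  Merge: [19] + [3] -> [3, 19]
Merge: [14, 16] + [3, 19] -> [3, 14, 16, 19]

Final sorted array: [3, 14, 16, 19]

The merge sort proceeds by recursively splitting the array and merging sorted halves.
After all merges, the sorted array is [3, 14, 16, 19].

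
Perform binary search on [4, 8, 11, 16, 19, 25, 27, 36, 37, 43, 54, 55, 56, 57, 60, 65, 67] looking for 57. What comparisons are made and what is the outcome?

Binary search for 57 in [4, 8, 11, 16, 19, 25, 27, 36, 37, 43, 54, 55, 56, 57, 60, 65, 67]:

lo=0, hi=16, mid=8, arr[mid]=37 -> 37 < 57, search right half
lo=9, hi=16, mid=12, arr[mid]=56 -> 56 < 57, search right half
lo=13, hi=16, mid=14, arr[mid]=60 -> 60 > 57, search left half
lo=13, hi=13, mid=13, arr[mid]=57 -> Found target at index 13!

Binary search finds 57 at index 13 after 4 comparisons. The search repeatedly halves the search space by comparing with the middle element.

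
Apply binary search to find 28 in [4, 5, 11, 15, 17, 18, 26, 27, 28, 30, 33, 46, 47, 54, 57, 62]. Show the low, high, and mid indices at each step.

Binary search for 28 in [4, 5, 11, 15, 17, 18, 26, 27, 28, 30, 33, 46, 47, 54, 57, 62]:

lo=0, hi=15, mid=7, arr[mid]=27 -> 27 < 28, search right half
lo=8, hi=15, mid=11, arr[mid]=46 -> 46 > 28, search left half
lo=8, hi=10, mid=9, arr[mid]=30 -> 30 > 28, search left half
lo=8, hi=8, mid=8, arr[mid]=28 -> Found target at index 8!

Binary search finds 28 at index 8 after 4 comparisons. The search repeatedly halves the search space by comparing with the middle element.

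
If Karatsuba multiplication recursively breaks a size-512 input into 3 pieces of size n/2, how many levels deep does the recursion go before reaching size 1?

For divide and conquer with division factor 2:

Problem sizes at each level:
Level 0: 512
Level 1: 256
Level 2: 128
Level 3: 64
Level 4: 32
Level 5: 16
Level 6: 8
Level 7: 4
Level 8: 2
Level 9: 1

The root is level 0 and the size-1 base case is level 9 (the tree spans levels 0 through 9, i.e. 10 levels counting the root), so the depth is the number of divisions: log_2(512) = 9

The recursion tree depth is log_2(512) = 9. At each level, the problem size is divided by 2, so it takes 9 divisions to reduce to a base case of size 1. The algorithm makes 3 recursive calls at each level.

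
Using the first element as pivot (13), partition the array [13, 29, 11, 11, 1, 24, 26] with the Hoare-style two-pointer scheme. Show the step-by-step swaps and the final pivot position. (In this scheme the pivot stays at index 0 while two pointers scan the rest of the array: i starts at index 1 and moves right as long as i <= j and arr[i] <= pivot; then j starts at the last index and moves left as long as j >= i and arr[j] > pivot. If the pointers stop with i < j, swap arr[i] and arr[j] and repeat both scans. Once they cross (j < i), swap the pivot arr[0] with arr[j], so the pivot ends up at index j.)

Hoare-style two-pointer partition with pivot = 13:

Initial array: [13, 29, 11, 11, 1, 24, 26]

Pointers start at i = 1, j = 6.
i stops at index 1 (arr[1]=29 > 13), j stops at index 4 (arr[4]=1 <= 13): swap arr[1] and arr[4], array becomes [13, 1, 11, 11, 29, 24, 26]
i ends at 4, j ends at 3: the pointers have crossed (j < i), so scanning stops.

Swap pivot arr[0] with arr[3] to place pivot at position 3: [11, 1, 11, 13, 29, 24, 26]
Pivot position: 3

After partitioning with pivot 13, the array becomes [11, 1, 11, 13, 29, 24, 26]. The pivot is placed at index 3. All elements to the left of the pivot are <= 13, and all elements to the right are > 13.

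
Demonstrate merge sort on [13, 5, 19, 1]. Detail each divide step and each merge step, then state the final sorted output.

Merge sort trace:

Split: [13, 5, 19, 1] -> [13, 5] and [19, 1]
  Split: [13, 5] -> [13] and [5]
  Merge: [13] + [5] -> [5, 13]
  Split: [19, 1] -> [19] and [1]
  Merge: [19] + [1] -> [1, 19]
Merge: [5, 13] + [1, 19] -> [1, 5, 13, 19]

Final sorted array: [1, 5, 13, 19]

The merge sort proceeds by recursively splitting the array and merging sorted halves.
After all merges, the sorted array is [1, 5, 13, 19].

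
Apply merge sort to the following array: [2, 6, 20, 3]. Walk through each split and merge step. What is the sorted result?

Merge sort trace:

Split: [2, 6, 20, 3] -> [2, 6] and [20, 3]
  Split: [2, 6] -> [2] and [6]
  Merge: [2] + [6] -> [2, 6]
  Split: [20, 3] -> [20] and [3]
  Merge: [20] + [3] -> [3, 20]
Merge: [2, 6] + [3, 20] -> [2, 3, 6, 20]

Final sorted array: [2, 3, 6, 20]

The merge sort proceeds by recursively splitting the array and merging sorted halves.
After all merges, the sorted array is [2, 3, 6, 20].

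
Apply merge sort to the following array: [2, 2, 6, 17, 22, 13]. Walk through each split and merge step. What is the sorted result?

Merge sort trace:

Split: [2, 2, 6, 17, 22, 13] -> [2, 2, 6] and [17, 22, 13]
  Split: [2, 2, 6] -> [2] and [2, 6]
    Split: [2, 6] -> [2] and [6]
    Merge: [2] + [6] -> [2, 6]
  Merge: [2] + [2, 6] -> [2, 2, 6]
  Split: [17, 22, 13] -> [17] and [22, 13]
    Split: [22, 13] -> [22] and [13]
    Merge: [22] + [13] -> [13, 22]
  Merge: [17] + [13, 22] -> [13, 17, 22]
Merge: [2, 2, 6] + [13, 17, 22] -> [2, 2, 6, 13, 17, 22]

Final sorted array: [2, 2, 6, 13, 17, 22]

The merge sort proceeds by recursively splitting the array and merging sorted halves.
After all merges, the sorted array is [2, 2, 6, 13, 17, 22].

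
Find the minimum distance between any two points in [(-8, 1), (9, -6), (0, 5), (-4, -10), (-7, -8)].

Computing all pairwise distances among 5 points:

d((-8, 1), (9, -6)) = 18.3848
d((-8, 1), (0, 5)) = 8.9443
d((-8, 1), (-4, -10)) = 11.7047
d((-8, 1), (-7, -8)) = 9.0554
d((9, -6), (0, 5)) = 14.2127
d((9, -6), (-4, -10)) = 13.6015
d((9, -6), (-7, -8)) = 16.1245
d((0, 5), (-4, -10)) = 15.5242
d((0, 5), (-7, -8)) = 14.7648
d((-4, -10), (-7, -8)) = 3.6056 <-- minimum

Closest pair: (-4, -10) and (-7, -8) with distance 3.6056

The closest pair is (-4, -10) and (-7, -8) with Euclidean distance 3.6056. For 5 points, brute-force pairwise comparison is shown above. For large n, the divide-and-conquer algorithm (sort by x, recurse on halves, check the dividing strip) achieves O(n log n).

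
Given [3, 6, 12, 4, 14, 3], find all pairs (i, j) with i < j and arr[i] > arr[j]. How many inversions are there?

Finding inversions in [3, 6, 12, 4, 14, 3]:

(1, 3): arr[1]=6 > arr[3]=4
(1, 5): arr[1]=6 > arr[5]=3
(2, 3): arr[2]=12 > arr[3]=4
(2, 5): arr[2]=12 > arr[5]=3
(3, 5): arr[3]=4 > arr[5]=3
(4, 5): arr[4]=14 > arr[5]=3

Total inversions: 6

The array has 6 inversion(s): (1,3), (1,5), (2,3), (2,5), (3,5), (4,5). Each pair (i,j) satisfies i < j and arr[i] > arr[j].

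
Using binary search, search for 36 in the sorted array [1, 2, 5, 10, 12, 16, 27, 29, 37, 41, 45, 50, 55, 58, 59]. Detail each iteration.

Binary search for 36 in [1, 2, 5, 10, 12, 16, 27, 29, 37, 41, 45, 50, 55, 58, 59]:

lo=0, hi=14, mid=7, arr[mid]=29 -> 29 < 36, search right half
lo=8, hi=14, mid=11, arr[mid]=50 -> 50 > 36, search left half
lo=8, hi=10, mid=9, arr[mid]=41 -> 41 > 36, search left half
lo=8, hi=8, mid=8, arr[mid]=37 -> 37 > 36, search left half
lo=8 > hi=7, target 36 not found

Binary search determines that 36 is not in the array after 4 comparisons. The search space was exhausted without finding the target.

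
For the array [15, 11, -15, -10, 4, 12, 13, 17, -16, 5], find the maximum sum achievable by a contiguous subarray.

Using Kadane's algorithm on [15, 11, -15, -10, 4, 12, 13, 17, -16, 5]:

Scanning through the array:
Position 1 (value 11): max_ending_here = 26, max_so_far = 26
Position 2 (value -15): max_ending_here = 11, max_so_far = 26
Position 3 (value -10): max_ending_here = 1, max_so_far = 26
Position 4 (value 4): max_ending_here = 5, max_so_far = 26
Position 5 (value 12): max_ending_here = 17, max_so_far = 26
Position 6 (value 13): max_ending_here = 30, max_so_far = 30
Position 7 (value 17): max_ending_here = 47, max_so_far = 47
Position 8 (value -16): max_ending_here = 31, max_so_far = 47
Position 9 (value 5): max_ending_here = 36, max_so_far = 47

Maximum subarray: [15, 11, -15, -10, 4, 12, 13, 17]
Maximum sum: 47

The maximum subarray is [15, 11, -15, -10, 4, 12, 13, 17] with sum 47. This subarray runs from index 0 to index 7.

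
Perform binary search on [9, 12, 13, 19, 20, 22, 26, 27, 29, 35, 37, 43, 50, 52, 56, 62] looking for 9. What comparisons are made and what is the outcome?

Binary search for 9 in [9, 12, 13, 19, 20, 22, 26, 27, 29, 35, 37, 43, 50, 52, 56, 62]:

lo=0, hi=15, mid=7, arr[mid]=27 -> 27 > 9, search left half
lo=0, hi=6, mid=3, arr[mid]=19 -> 19 > 9, search left half
lo=0, hi=2, mid=1, arr[mid]=12 -> 12 > 9, search left half
lo=0, hi=0, mid=0, arr[mid]=9 -> Found target at index 0!

Binary search finds 9 at index 0 after 4 comparisons. The search repeatedly halves the search space by comparing with the middle element.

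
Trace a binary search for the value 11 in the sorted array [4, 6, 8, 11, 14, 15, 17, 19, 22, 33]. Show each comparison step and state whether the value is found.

Binary search for 11 in [4, 6, 8, 11, 14, 15, 17, 19, 22, 33]:

lo=0, hi=9, mid=4, arr[mid]=14 -> 14 > 11, search left half
lo=0, hi=3, mid=1, arr[mid]=6 -> 6 < 11, search right half
lo=2, hi=3, mid=2, arr[mid]=8 -> 8 < 11, search right half
lo=3, hi=3, mid=3, arr[mid]=11 -> Found target at index 3!

Binary search finds 11 at index 3 after 4 comparisons. The search repeatedly halves the search space by comparing with the middle element.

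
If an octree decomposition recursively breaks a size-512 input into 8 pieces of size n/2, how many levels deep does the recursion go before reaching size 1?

For divide and conquer with division factor 2:

Problem sizes at each level:
Level 0: 512
Level 1: 256
Level 2: 128
Level 3: 64
Level 4: 32
Level 5: 16
Level 6: 8
Level 7: 4
Level 8: 2
Level 9: 1

The root is level 0 and the size-1 base case is level 9 (the tree spans levels 0 through 9, i.e. 10 levels counting the root), so the depth is the number of divisions: log_2(512) = 9

The recursion tree depth is log_2(512) = 9. At each level, the problem size is divided by 2, so it takes 9 divisions to reduce to a base case of size 1. The algorithm makes 8 recursive calls at each level.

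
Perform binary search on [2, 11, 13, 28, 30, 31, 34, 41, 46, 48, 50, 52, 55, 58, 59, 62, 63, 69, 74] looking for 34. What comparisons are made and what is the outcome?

Binary search for 34 in [2, 11, 13, 28, 30, 31, 34, 41, 46, 48, 50, 52, 55, 58, 59, 62, 63, 69, 74]:

lo=0, hi=18, mid=9, arr[mid]=48 -> 48 > 34, search left half
lo=0, hi=8, mid=4, arr[mid]=30 -> 30 < 34, search right half
lo=5, hi=8, mid=6, arr[mid]=34 -> Found target at index 6!

Binary search finds 34 at index 6 after 3 comparisons. The search repeatedly halves the search space by comparing with the middle element.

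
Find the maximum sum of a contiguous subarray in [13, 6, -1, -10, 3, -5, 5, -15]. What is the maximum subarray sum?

Using Kadane's algorithm on [13, 6, -1, -10, 3, -5, 5, -15]:

Scanning through the array:
Position 1 (value 6): max_ending_here = 19, max_so_far = 19
Position 2 (value -1): max_ending_here = 18, max_so_far = 19
Position 3 (value -10): max_ending_here = 8, max_so_far = 19
Position 4 (value 3): max_ending_here = 11, max_so_far = 19
Position 5 (value -5): max_ending_here = 6, max_so_far = 19
Position 6 (value 5): max_ending_here = 11, max_so_far = 19
Position 7 (value -15): max_ending_here = -4, max_so_far = 19

Maximum subarray: [13, 6]
Maximum sum: 19

The maximum subarray is [13, 6] with sum 19. This subarray runs from index 0 to index 1.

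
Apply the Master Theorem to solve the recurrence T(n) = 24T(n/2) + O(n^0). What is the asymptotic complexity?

Master Theorem for T(n) = 24T(n/2) + O(n^0):

a = 24, b = 2, c = 0
log_b(a) = log_2(24) = 4.5850

Case 1: c = 0 < log_2(24) = 4.5850
T(n) = O(n^(log_2 24))

For T(n) = 24T(n/2) + O(n^0): log_2(24) = 4.5850. This is Case 1 of the Master Theorem (c < log_b(a), work dominated by leaves), giving O(n^(log_2 24)).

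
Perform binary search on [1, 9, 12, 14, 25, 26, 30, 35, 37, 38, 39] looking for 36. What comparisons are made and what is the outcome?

Binary search for 36 in [1, 9, 12, 14, 25, 26, 30, 35, 37, 38, 39]:

lo=0, hi=10, mid=5, arr[mid]=26 -> 26 < 36, search right half
lo=6, hi=10, mid=8, arr[mid]=37 -> 37 > 36, search left half
lo=6, hi=7, mid=6, arr[mid]=30 -> 30 < 36, search right half
lo=7, hi=7, mid=7, arr[mid]=35 -> 35 < 36, search right half
lo=8 > hi=7, target 36 not found

Binary search determines that 36 is not in the array after 4 comparisons. The search space was exhausted without finding the target.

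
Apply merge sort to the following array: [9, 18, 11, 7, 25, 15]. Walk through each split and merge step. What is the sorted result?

Merge sort trace:

Split: [9, 18, 11, 7, 25, 15] -> [9, 18, 11] and [7, 25, 15]
  Split: [9, 18, 11] -> [9] and [18, 11]
    Split: [18, 11] -> [18] and [11]
    Merge: [18] + [11] -> [11, 18]
  Merge: [9] + [11, 18] -> [9, 11, 18]
  Split: [7, 25, 15] -> [7] and [25, 15]
    Split: [25, 15] -> [25] and [15]
    Merge: [25] + [15] -> [15, 25]
  Merge: [7] + [15, 25] -> [7, 15, 25]
Merge: [9, 11, 18] + [7, 15, 25] -> [7, 9, 11, 15, 18, 25]

Final sorted array: [7, 9, 11, 15, 18, 25]

The merge sort proceeds by recursively splitting the array and merging sorted halves.
After all merges, the sorted array is [7, 9, 11, 15, 18, 25].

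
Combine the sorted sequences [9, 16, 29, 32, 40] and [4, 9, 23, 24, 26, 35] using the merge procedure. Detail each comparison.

Merging process:

Compare 9 vs 4: take 4 from right. Merged: [4]
Compare 9 vs 9: take 9 from left. Merged: [4, 9]
Compare 16 vs 9: take 9 from right. Merged: [4, 9, 9]
Compare 16 vs 23: take 16 from left. Merged: [4, 9, 9, 16]
Compare 29 vs 23: take 23 from right. Merged: [4, 9, 9, 16, 23]
Compare 29 vs 24: take 24 from right. Merged: [4, 9, 9, 16, 23, 24]
Compare 29 vs 26: take 26 from right. Merged: [4, 9, 9, 16, 23, 24, 26]
Compare 29 vs 35: take 29 from left. Merged: [4, 9, 9, 16, 23, 24, 26, 29]
Compare 32 vs 35: take 32 from left. Merged: [4, 9, 9, 16, 23, 24, 26, 29, 32]
Compare 40 vs 35: take 35 from right. Merged: [4, 9, 9, 16, 23, 24, 26, 29, 32, 35]
Append remaining from left: [40]. Merged: [4, 9, 9, 16, 23, 24, 26, 29, 32, 35, 40]

Final merged array: [4, 9, 9, 16, 23, 24, 26, 29, 32, 35, 40]
Total comparisons: 10

The merged array is [4, 9, 9, 16, 23, 24, 26, 29, 32, 35, 40], requiring 10 comparisons. The merge step runs in O(n) time where n is the total number of elements.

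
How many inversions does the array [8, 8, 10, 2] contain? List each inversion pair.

Finding inversions in [8, 8, 10, 2]:

(0, 3): arr[0]=8 > arr[3]=2
(1, 3): arr[1]=8 > arr[3]=2
(2, 3): arr[2]=10 > arr[3]=2

Total inversions: 3

The array has 3 inversion(s): (0,3), (1,3), (2,3). Each pair (i,j) satisfies i < j and arr[i] > arr[j].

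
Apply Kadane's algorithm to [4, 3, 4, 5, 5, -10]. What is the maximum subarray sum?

Using Kadane's algorithm on [4, 3, 4, 5, 5, -10]:

Scanning through the array:
Position 1 (value 3): max_ending_here = 7, max_so_far = 7
Position 2 (value 4): max_ending_here = 11, max_so_far = 11
Position 3 (value 5): max_ending_here = 16, max_so_far = 16
Position 4 (value 5): max_ending_here = 21, max_so_far = 21
Position 5 (value -10): max_ending_here = 11, max_so_far = 21

Maximum subarray: [4, 3, 4, 5, 5]
Maximum sum: 21

The maximum subarray is [4, 3, 4, 5, 5] with sum 21. This subarray runs from index 0 to index 4.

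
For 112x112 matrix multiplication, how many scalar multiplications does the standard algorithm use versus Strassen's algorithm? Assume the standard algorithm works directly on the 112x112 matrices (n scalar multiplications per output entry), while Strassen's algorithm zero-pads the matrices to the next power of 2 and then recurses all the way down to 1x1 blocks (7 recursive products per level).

Matrix multiplication for 112x112 matrices:

Strassen's algorithm requires power-of-2 dimensions. Pad 112x112 to 128x128 (next power of 2).

Standard algorithm: 112^3 = 1404928 multiplications
Strassen's algorithm: 7^(log2(128)) = 7^7 = 823543 multiplications
Savings: 1404928 - 823543 = 581385 multiplications

Standard: 1404928 multiplications (112^3). Strassen: 823543 multiplications (7^7, after padding to 128x128). Strassen reduces 8 recursive multiplications to 7 at each level.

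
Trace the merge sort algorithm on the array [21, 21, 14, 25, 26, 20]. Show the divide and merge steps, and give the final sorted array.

Merge sort trace:

Split: [21, 21, 14, 25, 26, 20] -> [21, 21, 14] and [25, 26, 20]
  Split: [21, 21, 14] -> [21] and [21, 14]
    Split: [21, 14] -> [21] and [14]
    Merge: [21] + [14] -> [14, 21]
  Merge: [21] + [14, 21] -> [14, 21, 21]
  Split: [25, 26, 20] -> [25] and [26, 20]
    Split: [26, 20] -> [26] and [20]
    Merge: [26] + [20] -> [20, 26]
  Merge: [25] + [20, 26] -> [20, 25, 26]
Merge: [14, 21, 21] + [20, 25, 26] -> [14, 20, 21, 21, 25, 26]

Final sorted array: [14, 20, 21, 21, 25, 26]

The merge sort proceeds by recursively splitting the array and merging sorted halves.
After all merges, the sorted array is [14, 20, 21, 21, 25, 26].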